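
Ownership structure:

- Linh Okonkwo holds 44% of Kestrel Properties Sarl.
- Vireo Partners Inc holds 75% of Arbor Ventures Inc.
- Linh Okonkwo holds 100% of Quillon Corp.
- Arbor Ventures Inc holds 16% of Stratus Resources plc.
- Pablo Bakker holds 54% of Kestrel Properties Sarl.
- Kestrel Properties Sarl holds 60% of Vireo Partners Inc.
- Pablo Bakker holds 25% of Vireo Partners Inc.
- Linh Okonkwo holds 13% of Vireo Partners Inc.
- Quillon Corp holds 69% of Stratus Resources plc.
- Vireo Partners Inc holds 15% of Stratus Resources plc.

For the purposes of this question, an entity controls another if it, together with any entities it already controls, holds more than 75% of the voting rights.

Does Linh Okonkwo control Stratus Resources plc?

No

Linh holds 100% of Quillon, so Linh controls Quillon.
In Stratus, Linh's side holds only 69%, not > 75%.
So Linh does not control Stratus.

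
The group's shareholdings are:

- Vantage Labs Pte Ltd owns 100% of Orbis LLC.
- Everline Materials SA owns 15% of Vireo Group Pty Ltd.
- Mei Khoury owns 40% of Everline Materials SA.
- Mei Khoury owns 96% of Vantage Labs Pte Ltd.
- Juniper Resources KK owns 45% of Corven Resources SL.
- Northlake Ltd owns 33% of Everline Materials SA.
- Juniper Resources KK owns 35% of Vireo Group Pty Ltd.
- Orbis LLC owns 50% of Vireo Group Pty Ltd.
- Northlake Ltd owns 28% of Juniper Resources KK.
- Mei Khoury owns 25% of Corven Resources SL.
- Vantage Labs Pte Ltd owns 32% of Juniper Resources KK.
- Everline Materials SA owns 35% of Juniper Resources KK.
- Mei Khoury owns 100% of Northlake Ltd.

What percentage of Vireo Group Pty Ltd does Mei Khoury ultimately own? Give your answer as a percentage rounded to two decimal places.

88.44%

Mei reaches Vireo along 7 paths.
Via Everline: 40% × 15% = 6%.
Via Northlake → Everline: 100% × 33% × 15% = 4.95%.
Via Everline → Juniper: 40% × 35% × 35% = 4.9%.
Via Northlake → Everline → Juniper: 100% × 33% × 35% × 35% = 4.0425%.
Via Northlake → Juniper: 100% × 28% × 35% = 9.8%.
Via Vantage → Juniper: 96% × 32% × 35% = 10.752%.
Via Vantage → Orbis: 96% × 100% × 50% = 48%.
Total: 6% + 4.95% + 4.9% + 4.0425% + 9.8% + 10.752% + 48% = 88.4445%.
Rounded: 88.44%.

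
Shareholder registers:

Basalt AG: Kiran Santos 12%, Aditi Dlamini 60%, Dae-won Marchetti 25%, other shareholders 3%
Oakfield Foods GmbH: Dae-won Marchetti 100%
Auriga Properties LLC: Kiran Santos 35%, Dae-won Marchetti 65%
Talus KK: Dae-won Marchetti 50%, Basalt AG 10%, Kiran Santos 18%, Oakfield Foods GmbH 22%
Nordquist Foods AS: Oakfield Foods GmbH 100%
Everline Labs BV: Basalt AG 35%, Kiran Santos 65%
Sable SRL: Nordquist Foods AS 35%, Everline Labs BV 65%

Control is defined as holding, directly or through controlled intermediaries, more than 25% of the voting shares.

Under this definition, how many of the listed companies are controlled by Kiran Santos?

3

Kiran holds 35% of Auriga, so Kiran controls Auriga.
Kiran holds 65% of Everline, so Kiran controls Everline.
Everline holds 65% of Sable, so Kiran controls Sable.
No other company's threshold is met.
Kiran controls 3 companies.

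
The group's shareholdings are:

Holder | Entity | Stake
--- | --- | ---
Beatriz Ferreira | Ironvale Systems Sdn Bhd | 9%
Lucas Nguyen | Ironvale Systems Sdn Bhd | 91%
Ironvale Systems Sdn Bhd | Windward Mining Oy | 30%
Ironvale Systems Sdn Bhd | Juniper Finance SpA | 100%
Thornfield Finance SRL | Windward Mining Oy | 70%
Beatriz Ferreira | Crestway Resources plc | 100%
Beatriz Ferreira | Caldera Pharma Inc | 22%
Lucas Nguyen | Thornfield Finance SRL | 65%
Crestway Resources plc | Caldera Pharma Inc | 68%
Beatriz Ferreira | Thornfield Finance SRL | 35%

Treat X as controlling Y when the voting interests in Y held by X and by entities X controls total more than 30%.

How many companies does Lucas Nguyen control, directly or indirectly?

Lucas holds 65% of Thornfield, so Lucas controls Thornfield.
Lucas holds 91% of Ironvale, so Lucas controls Ironvale.
Ironvale and Thornfield together hold 30% + 70% = 100% of Windward, so Lucas controls Windward.
Ironvale holds 100% of Juniper, so Lucas controls Juniper.
No other company's threshold is met.
Lucas controls 4 companies.

4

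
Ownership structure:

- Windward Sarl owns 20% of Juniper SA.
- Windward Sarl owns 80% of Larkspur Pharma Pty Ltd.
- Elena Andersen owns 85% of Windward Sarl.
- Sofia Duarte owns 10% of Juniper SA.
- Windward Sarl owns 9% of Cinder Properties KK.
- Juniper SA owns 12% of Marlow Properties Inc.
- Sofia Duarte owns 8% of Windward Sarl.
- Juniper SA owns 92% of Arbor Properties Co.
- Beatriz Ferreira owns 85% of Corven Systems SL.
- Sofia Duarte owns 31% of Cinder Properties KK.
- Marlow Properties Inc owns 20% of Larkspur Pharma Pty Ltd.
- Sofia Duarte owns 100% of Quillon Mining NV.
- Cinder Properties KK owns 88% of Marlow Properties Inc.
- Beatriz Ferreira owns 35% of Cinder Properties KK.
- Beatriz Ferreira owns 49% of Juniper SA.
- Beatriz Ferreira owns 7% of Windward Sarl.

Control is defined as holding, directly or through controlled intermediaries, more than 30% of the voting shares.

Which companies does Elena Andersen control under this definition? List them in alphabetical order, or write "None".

Larkspur Pharma Pty Ltd, Windward Sarl

Elena holds 85% of Windward, so Elena controls Windward.
Windward holds 80% of Larkspur, so Elena controls Larkspur.
No other company's threshold is met.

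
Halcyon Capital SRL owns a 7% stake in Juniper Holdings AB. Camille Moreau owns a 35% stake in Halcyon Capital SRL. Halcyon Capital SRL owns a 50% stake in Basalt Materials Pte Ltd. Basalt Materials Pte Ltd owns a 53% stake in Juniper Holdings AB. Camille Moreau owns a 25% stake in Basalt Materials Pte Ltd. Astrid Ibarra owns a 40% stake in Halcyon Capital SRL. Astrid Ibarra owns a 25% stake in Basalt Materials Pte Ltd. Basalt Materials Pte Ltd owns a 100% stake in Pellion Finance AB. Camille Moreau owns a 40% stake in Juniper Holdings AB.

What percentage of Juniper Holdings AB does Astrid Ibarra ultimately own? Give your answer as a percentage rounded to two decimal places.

Astrid reaches Juniper along 3 paths.
Via Halcyon: 40% × 7% = 2.8%.
Via Halcyon → Basalt: 40% × 50% × 53% = 10.6%.
Via Basalt: 25% × 53% = 13.25%.
Total: 2.8% + 10.6% + 13.25% = 26.65%.

26.65%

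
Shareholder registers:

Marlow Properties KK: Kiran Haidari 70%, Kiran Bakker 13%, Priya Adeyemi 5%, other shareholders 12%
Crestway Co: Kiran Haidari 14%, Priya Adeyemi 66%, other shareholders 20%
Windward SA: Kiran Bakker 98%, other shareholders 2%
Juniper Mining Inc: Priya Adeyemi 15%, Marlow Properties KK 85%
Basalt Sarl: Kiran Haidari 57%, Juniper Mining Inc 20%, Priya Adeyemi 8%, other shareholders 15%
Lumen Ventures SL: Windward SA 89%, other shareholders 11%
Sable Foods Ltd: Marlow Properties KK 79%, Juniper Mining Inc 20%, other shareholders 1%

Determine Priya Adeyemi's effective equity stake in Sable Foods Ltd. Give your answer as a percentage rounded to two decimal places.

7.80%

Priya reaches Sable along 3 paths.
Via Marlow: 5% × 79% = 3.95%.
Via Juniper: 15% × 20% = 3%.
Via Marlow → Juniper: 5% × 85% × 20% = 0.85%.
Total: 3.95% + 3% + 0.85% = 7.8%.
Rounded: 7.80%.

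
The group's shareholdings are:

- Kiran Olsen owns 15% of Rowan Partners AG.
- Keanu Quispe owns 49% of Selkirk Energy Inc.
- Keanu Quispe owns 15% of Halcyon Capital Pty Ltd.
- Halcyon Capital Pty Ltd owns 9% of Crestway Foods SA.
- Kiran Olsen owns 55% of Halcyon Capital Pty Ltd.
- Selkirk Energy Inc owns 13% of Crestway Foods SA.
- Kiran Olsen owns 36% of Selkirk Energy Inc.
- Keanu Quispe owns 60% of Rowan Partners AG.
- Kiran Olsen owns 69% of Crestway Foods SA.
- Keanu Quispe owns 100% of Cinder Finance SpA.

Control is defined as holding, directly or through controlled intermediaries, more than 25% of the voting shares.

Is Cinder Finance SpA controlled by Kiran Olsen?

Kiran holds 55% of Halcyon, so Kiran controls Halcyon.
Kiran holds 36% of Selkirk, so Kiran controls Selkirk.
Halcyon and Kiran and Selkirk together hold 9% + 69% + 13% = 91% of Crestway, so Kiran controls Crestway.
Neither Kiran nor any entity Kiran controls holds any voting interest in Cinder.
So Kiran does not control Cinder.

No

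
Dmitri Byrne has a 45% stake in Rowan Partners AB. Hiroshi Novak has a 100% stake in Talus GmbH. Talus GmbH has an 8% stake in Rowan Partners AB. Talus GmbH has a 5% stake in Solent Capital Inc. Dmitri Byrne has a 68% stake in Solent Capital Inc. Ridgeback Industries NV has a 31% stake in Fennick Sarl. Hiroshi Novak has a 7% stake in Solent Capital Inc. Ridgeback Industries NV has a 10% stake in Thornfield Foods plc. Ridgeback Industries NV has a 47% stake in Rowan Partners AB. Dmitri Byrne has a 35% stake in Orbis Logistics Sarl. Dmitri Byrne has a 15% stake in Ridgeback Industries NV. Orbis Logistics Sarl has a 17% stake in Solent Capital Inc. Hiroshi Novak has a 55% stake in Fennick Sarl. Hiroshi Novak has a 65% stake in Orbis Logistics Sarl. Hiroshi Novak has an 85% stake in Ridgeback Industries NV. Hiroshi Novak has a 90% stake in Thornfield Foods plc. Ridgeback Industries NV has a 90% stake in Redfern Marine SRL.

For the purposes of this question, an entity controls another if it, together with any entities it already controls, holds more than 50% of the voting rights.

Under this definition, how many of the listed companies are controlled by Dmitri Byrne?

Dmitri holds 68% of Solent, so Dmitri controls Solent.
No other company's threshold is met.
Dmitri controls 1 company.

1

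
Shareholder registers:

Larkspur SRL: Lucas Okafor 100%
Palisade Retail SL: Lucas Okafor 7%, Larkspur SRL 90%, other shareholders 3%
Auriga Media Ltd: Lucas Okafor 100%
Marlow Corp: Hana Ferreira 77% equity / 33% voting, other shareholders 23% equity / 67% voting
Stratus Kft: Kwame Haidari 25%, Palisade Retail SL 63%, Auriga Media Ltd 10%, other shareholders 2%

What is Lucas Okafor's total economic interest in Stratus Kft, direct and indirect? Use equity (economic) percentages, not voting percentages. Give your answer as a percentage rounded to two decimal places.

71.11%

Lucas reaches Stratus along 3 paths.
Via Palisade: 7% × 63% = 4.41%.
Via Larkspur → Palisade: 100% × 90% × 63% = 56.7%.
Via Auriga: 100% × 10% = 10%.
Total: 4.41% + 56.7% + 10% = 71.11%.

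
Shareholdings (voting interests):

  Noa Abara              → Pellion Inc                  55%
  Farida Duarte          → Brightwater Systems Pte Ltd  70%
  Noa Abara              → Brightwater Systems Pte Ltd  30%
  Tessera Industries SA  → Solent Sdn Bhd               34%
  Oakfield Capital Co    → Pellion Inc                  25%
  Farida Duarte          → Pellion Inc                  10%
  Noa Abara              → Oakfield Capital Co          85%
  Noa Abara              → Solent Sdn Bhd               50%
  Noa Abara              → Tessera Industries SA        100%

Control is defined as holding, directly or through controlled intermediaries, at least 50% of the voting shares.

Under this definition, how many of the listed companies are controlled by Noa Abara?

Noa holds 100% of Tessera, so Noa controls Tessera.
Noa holds 85% of Oakfield, so Noa controls Oakfield.
Tessera and Noa together hold 34% + 50% = 84% of Solent, so Noa controls Solent.
Oakfield and Noa together hold 25% + 55% = 80% of Pellion, so Noa controls Pellion.
No other company's threshold is met.
Noa controls 4 companies.

4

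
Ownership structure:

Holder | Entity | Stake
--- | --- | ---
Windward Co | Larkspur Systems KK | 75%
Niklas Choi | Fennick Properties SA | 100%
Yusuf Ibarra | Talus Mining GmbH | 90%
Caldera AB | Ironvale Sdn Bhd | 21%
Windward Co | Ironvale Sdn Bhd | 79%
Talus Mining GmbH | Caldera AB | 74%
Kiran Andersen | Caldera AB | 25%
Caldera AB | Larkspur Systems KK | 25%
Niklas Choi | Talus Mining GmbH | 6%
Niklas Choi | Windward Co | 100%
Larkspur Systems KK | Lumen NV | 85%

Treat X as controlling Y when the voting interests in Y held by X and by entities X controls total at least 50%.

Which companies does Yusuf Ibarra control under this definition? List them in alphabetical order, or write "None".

Caldera AB, Talus Mining GmbH

Yusuf holds 90% of Talus, so Yusuf controls Talus.
Talus holds 74% of Caldera, so Yusuf controls Caldera.
No other company's threshold is met.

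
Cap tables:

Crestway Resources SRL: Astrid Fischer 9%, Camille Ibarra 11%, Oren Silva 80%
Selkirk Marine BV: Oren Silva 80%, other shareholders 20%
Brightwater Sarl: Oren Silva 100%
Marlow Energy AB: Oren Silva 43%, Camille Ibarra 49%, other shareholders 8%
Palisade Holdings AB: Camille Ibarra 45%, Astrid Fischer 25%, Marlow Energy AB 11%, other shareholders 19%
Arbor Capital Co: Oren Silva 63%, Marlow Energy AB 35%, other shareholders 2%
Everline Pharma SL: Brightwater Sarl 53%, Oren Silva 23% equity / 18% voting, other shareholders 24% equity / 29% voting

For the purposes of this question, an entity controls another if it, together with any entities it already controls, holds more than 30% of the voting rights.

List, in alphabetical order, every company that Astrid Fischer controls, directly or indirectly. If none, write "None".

None

Astrid's largest direct stake is 25% in Palisade, which does not meet the threshold.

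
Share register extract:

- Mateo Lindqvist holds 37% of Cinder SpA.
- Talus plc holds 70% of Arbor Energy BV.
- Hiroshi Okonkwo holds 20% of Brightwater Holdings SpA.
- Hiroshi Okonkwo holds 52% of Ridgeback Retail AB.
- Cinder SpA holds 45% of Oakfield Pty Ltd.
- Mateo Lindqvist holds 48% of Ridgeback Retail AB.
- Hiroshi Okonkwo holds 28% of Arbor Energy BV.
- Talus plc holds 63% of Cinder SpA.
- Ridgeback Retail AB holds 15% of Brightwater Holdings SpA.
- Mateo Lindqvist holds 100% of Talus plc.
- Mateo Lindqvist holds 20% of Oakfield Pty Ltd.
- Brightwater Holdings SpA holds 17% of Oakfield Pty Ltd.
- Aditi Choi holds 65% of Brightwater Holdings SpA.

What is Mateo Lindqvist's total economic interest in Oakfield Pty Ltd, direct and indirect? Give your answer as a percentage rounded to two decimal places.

66.22%

Mateo reaches Oakfield along 4 paths.
Via Cinder: 37% × 45% = 16.65%.
Via Talus → Cinder: 100% × 63% × 45% = 28.35%.
Direct stake: 20% = 20%.
Via Ridgeback → Brightwater: 48% × 15% × 17% = 1.224%.
Total: 16.65% + 28.35% + 20% + 1.224% = 66.224%.
Rounded: 66.22%.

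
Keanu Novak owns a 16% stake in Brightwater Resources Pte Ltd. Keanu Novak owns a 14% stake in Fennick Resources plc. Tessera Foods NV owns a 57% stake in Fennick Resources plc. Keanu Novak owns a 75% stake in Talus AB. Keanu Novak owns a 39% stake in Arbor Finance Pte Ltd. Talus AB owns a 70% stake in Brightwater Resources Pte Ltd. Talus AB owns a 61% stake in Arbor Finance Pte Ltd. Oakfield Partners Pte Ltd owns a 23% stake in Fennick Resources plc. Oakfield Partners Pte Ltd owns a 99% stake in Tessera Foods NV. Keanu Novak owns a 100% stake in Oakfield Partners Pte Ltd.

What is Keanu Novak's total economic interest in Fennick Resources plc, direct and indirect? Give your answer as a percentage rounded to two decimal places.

Keanu reaches Fennick along 3 paths.
Via Oakfield → Tessera: 100% × 99% × 57% = 56.43%.
Direct stake: 14% = 14%.
Via Oakfield: 100% × 23% = 23%.
Total: 56.43% + 14% + 23% = 93.43%.

93.43%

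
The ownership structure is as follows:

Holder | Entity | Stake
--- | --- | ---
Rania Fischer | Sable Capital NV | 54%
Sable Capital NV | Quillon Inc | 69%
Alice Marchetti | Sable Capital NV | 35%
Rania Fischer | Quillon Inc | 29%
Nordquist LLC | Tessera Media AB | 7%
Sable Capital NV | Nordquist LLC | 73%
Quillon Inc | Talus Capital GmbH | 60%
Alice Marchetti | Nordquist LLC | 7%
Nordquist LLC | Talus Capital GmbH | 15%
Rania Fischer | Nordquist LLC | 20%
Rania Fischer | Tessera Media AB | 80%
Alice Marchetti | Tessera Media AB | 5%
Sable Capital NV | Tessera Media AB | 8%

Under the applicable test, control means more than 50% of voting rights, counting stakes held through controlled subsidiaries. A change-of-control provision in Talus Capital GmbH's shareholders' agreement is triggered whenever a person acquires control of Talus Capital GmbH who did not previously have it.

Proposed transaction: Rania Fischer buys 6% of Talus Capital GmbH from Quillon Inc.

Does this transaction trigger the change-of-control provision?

No

The purchase adds only to Rania's holdings (Quillon's stake shrinks), so Rania is the only person who could newly come to control Talus.
Rania holds 54% of Sable, so Rania controls Sable.
Sable and Rania together hold 69% + 29% = 98% of Quillon, so Rania controls Quillon.
Sable and Rania together hold 73% + 20% = 93% of Nordquist, so Rania controls Nordquist.
Nordquist and Quillon together hold 15% + 60% = 75% of Talus, so Rania controls Talus.
So Rania already controls Talus before the transaction.
After the purchase, Rania holds 6% of Talus directly, and Quillon's stake falls to 54%.
Rania controlled Talus already, so this is not a new person acquiring control; every other person's position is unchanged or reduced.
No new person acquires control, so the clause is not triggered.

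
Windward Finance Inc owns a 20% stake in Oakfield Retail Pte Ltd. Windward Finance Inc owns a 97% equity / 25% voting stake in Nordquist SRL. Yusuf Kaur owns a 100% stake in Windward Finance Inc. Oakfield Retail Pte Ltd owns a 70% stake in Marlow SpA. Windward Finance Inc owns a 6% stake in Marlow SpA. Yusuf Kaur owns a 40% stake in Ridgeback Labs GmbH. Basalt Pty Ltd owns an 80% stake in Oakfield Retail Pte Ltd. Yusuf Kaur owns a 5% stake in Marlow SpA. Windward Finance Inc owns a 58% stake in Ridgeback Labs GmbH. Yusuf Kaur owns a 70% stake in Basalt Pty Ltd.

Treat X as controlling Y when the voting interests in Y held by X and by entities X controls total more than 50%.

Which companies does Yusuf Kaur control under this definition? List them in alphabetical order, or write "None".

Yusuf holds 100% of Windward, so Yusuf controls Windward.
Yusuf holds 70% of Basalt, so Yusuf controls Basalt.
Basalt and Windward together hold 80% + 20% = 100% of Oakfield, so Yusuf controls Oakfield.
Yusuf and Windward together hold 40% + 58% = 98% of Ridgeback, so Yusuf controls Ridgeback.
Yusuf and Oakfield and Windward together hold 5% + 70% + 6% = 81% of Marlow, so Yusuf controls Marlow.
No other company's threshold is met.

Basalt Pty Ltd, Marlow SpA, Oakfield Retail Pte Ltd, Ridgeback Labs GmbH, Windward Finance Inc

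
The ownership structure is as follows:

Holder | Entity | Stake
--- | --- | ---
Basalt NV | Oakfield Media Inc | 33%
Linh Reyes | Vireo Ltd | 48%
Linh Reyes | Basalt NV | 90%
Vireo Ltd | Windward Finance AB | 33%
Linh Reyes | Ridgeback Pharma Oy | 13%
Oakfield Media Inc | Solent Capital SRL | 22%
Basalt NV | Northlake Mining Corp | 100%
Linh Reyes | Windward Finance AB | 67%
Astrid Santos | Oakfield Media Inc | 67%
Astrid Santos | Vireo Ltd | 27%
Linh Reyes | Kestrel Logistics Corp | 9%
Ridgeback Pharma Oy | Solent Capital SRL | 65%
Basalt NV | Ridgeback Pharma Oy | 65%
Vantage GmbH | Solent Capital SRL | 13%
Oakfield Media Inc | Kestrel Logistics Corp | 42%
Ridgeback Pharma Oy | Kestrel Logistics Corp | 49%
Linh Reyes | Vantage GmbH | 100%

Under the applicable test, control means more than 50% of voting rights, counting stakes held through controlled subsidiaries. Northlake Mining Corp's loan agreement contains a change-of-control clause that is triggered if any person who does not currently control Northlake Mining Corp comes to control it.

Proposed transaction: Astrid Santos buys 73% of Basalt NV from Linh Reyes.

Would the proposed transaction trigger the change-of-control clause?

Yes

The purchase adds only to Astrid's holdings (Linh's stake shrinks), so Astrid is the only person who could newly come to control Northlake.
Astrid holds 67% of Oakfield, so Astrid controls Oakfield.
Neither Astrid nor any entity Astrid controls holds any voting interest in Northlake.
So before the transaction, Astrid does not control Northlake.
After the purchase, Astrid holds 73% of Basalt directly, and Linh's stake falls to 17%.
Astrid holds 73% of Basalt, so Astrid controls Basalt.
Basalt holds 100% of Northlake, so Astrid controls Northlake.
Astrid did not control Northlake before and does after, so the clause is triggered.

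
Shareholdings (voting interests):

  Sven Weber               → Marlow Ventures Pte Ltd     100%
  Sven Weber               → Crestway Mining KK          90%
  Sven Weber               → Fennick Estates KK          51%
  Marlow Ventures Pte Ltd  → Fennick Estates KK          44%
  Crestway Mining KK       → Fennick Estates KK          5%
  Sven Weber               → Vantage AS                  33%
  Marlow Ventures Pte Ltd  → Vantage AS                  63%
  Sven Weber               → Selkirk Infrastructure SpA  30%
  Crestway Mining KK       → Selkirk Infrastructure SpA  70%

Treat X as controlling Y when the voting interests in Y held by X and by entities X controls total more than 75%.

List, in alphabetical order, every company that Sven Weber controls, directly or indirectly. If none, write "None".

Sven holds 100% of Marlow, so Sven controls Marlow.
Sven holds 90% of Crestway, so Sven controls Crestway.
Sven and Crestway together hold 30% + 70% = 100% of Selkirk, so Sven controls Selkirk.
Sven and Marlow and Crestway together hold 51% + 44% + 5% = 100% of Fennick, so Sven controls Fennick.
Sven and Marlow together hold 33% + 63% = 96% of Vantage, so Sven controls Vantage.

Crestway Mining KK, Fennick Estates KK, Marlow Ventures Pte Ltd, Selkirk Infrastructure SpA, Vantage AS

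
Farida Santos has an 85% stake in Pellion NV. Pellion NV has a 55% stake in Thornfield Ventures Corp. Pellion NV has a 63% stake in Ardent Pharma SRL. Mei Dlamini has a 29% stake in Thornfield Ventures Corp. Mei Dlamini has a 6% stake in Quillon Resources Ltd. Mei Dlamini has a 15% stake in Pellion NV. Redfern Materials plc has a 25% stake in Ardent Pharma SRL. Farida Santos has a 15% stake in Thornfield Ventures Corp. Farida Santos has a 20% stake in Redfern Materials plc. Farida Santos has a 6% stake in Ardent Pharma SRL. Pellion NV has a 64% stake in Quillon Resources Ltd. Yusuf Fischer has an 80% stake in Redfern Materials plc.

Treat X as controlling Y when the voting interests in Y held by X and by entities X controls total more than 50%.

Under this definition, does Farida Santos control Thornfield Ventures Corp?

Yes

Farida holds 85% of Pellion, so Farida controls Pellion.
Pellion and Farida together hold 55% + 15% = 70% of Thornfield, so Farida controls Thornfield.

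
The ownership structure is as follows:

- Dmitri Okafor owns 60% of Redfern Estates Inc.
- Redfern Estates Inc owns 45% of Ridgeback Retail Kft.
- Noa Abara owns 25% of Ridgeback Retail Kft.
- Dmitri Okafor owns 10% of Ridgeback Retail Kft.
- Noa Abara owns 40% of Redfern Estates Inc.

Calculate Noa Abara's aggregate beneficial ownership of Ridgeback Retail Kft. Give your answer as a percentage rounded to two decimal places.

43.00%

Noa reaches Ridgeback along 2 paths.
Direct stake: 25% = 25%.
Via Redfern: 40% × 45% = 18%.
Total: 25% + 18% = 43%.
Rounded: 43.00%.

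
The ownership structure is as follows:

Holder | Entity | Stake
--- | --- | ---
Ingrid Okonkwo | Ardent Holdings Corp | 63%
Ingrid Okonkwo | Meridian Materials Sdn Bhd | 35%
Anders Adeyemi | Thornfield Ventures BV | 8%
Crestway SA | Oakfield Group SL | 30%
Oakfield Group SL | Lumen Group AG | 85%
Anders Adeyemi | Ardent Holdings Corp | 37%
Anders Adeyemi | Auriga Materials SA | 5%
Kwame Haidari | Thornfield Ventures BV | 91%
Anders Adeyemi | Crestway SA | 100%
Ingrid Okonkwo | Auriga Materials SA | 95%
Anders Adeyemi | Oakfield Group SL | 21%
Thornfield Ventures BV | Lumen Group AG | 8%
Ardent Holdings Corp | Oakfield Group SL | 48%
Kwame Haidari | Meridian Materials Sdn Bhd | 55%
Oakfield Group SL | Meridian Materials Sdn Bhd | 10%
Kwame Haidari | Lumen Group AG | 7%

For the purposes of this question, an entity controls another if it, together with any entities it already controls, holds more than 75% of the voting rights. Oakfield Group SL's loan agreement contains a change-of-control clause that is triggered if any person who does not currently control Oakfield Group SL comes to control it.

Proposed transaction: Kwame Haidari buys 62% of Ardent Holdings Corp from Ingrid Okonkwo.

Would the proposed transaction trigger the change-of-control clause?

The purchase adds only to Kwame's holdings (Ingrid's stake shrinks), so Kwame is the only person who could newly come to control Oakfield.
Kwame holds 91% of Thornfield, so Kwame controls Thornfield.
Neither Kwame nor any entity Kwame controls holds any voting interest in Oakfield.
So before the transaction, Kwame does not control Oakfield.
After the purchase, Kwame holds 62% of Ardent directly, and Ingrid's stake falls to 1%.
Kwame's side now holds 62% of Ardent, not > 75%, so Kwame still does not control Ardent.
After the transaction, neither Kwame nor any entity Kwame controls holds a voting interest in Oakfield, so Kwame still does not control it.
No new person acquires control, so the clause is not triggered.

No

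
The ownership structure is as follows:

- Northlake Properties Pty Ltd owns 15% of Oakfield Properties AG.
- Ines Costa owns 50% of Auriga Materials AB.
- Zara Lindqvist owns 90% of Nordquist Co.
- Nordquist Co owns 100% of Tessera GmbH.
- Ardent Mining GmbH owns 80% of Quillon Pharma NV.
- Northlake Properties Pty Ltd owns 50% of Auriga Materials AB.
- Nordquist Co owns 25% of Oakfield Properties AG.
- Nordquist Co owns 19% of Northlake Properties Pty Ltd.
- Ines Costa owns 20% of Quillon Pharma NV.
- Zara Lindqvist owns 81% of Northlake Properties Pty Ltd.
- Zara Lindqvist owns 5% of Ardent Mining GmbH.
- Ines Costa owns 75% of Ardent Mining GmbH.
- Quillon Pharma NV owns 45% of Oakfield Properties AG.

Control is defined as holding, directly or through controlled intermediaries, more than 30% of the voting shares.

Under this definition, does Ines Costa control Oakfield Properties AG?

Yes

Ines holds 75% of Ardent, so Ines controls Ardent.
Ines and Ardent together hold 20% + 80% = 100% of Quillon, so Ines controls Quillon.
Quillon holds 45% of Oakfield, so Ines controls Oakfield.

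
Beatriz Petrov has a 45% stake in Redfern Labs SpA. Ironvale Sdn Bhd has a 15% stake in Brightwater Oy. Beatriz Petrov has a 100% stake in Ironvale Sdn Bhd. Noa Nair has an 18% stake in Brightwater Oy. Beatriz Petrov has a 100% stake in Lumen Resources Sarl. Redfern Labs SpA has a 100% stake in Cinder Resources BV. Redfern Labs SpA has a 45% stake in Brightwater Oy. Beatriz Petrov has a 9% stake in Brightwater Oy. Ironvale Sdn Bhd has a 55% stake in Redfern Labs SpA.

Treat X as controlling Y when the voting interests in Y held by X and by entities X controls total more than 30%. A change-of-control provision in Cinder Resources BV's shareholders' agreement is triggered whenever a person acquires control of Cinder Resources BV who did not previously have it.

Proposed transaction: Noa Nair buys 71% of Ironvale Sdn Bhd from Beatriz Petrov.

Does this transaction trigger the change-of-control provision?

Yes

The purchase adds only to Noa's holdings (Beatriz's stake shrinks), so Noa is the only person who could newly come to control Cinder.
Noa's largest direct stake is 18% in Brightwater, which does not meet the threshold, so Noa controls no company.
Neither Noa nor any entity Noa controls holds any voting interest in Cinder.
So before the transaction, Noa does not control Cinder.
After the purchase, Noa holds 71% of Ironvale directly, and Beatriz's stake falls to 29%.
Noa holds 71% of Ironvale, so Noa controls Ironvale.
Ironvale holds 55% of Redfern, so Noa controls Redfern.
Redfern holds 100% of Cinder, so Noa controls Cinder.
Noa did not control Cinder before and does after, so the clause is triggered.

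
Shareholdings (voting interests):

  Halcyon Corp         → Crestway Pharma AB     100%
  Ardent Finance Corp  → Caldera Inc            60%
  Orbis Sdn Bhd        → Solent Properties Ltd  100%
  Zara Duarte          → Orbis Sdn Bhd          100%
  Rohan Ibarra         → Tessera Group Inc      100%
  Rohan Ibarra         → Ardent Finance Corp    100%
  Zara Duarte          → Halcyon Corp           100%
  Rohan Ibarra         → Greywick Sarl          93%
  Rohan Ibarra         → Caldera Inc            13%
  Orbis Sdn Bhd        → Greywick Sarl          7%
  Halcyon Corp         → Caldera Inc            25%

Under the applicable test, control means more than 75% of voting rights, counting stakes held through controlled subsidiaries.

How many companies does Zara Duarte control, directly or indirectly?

4

Zara holds 100% of Orbis, so Zara controls Orbis.
Orbis holds 100% of Solent, so Zara controls Solent.
Zara holds 100% of Halcyon, so Zara controls Halcyon.
Halcyon holds 100% of Crestway, so Zara controls Crestway.
No other company's threshold is met.
Zara controls 4 companies.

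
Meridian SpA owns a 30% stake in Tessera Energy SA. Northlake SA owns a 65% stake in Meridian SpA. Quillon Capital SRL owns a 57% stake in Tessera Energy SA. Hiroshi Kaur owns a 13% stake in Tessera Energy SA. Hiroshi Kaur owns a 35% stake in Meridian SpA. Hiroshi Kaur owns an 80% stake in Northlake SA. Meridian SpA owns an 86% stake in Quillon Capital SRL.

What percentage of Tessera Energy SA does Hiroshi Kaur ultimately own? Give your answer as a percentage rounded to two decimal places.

81.75%

Hiroshi reaches Tessera along 5 paths.
Via Meridian: 35% × 30% = 10.5%.
Via Northlake → Meridian: 80% × 65% × 30% = 15.6%.
Direct stake: 13% = 13%.
Via Meridian → Quillon: 35% × 86% × 57% = 17.157%.
Via Northlake → Meridian → Quillon: 80% × 65% × 86% × 57% = 25.4904%.
Total: 10.5% + 15.6% + 13% + 17.157% + 25.4904% = 81.7474%.
Rounded: 81.75%.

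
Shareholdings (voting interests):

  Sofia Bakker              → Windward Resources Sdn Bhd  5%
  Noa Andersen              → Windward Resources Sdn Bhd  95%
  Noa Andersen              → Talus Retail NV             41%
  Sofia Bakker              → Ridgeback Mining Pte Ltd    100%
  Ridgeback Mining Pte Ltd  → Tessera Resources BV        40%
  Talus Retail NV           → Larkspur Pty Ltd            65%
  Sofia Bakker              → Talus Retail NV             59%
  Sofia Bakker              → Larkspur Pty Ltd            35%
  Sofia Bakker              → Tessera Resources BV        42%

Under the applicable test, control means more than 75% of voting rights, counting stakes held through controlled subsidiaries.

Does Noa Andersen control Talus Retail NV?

Noa holds 95% of Windward, so Noa controls Windward.
In Talus, Noa's side holds only 41%, not > 75%.
So Noa does not control Talus.

No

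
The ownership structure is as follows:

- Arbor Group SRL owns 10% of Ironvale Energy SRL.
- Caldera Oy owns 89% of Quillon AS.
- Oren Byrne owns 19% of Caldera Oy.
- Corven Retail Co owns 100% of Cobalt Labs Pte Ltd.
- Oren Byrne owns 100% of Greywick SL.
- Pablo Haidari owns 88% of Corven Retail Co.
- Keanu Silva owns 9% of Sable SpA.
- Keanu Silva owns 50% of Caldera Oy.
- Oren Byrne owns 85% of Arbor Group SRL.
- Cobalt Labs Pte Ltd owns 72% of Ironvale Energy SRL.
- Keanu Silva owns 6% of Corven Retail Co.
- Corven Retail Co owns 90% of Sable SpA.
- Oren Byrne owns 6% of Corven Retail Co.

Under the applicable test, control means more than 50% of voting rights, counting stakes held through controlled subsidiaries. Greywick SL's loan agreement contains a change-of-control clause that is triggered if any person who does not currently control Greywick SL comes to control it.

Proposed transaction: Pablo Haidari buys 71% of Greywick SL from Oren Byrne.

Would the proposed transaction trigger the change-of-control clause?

The purchase adds only to Pablo's holdings (Oren's stake shrinks), so Pablo is the only person who could newly come to control Greywick.
Pablo holds 88% of Corven, so Pablo controls Corven.
Corven holds 90% of Sable, so Pablo controls Sable.
Corven holds 100% of Cobalt, so Pablo controls Cobalt.
Cobalt holds 72% of Ironvale, so Pablo controls Ironvale.
Neither Pablo nor any entity Pablo controls holds any voting interest in Greywick.
So before the transaction, Pablo does not control Greywick.
After the purchase, Pablo holds 71% of Greywick directly, and Oren's stake falls to 29%.
Pablo holds 71% of Greywick, so Pablo controls Greywick.
Pablo did not control Greywick before and does after, so the clause is triggered.

Yes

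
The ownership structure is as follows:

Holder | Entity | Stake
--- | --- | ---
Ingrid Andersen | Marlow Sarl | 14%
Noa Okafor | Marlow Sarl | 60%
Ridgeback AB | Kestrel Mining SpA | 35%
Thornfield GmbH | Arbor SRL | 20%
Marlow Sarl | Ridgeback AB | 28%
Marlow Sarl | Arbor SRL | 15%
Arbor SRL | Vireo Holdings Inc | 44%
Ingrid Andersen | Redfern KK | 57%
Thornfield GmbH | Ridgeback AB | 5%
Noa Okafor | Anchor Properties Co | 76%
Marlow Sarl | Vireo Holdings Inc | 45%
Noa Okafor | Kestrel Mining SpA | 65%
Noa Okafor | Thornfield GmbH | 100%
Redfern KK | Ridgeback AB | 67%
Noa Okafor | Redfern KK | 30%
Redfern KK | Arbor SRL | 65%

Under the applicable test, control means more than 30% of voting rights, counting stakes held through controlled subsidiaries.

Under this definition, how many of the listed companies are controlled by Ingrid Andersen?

Ingrid holds 57% of Redfern, so Ingrid controls Redfern.
Redfern holds 67% of Ridgeback, so Ingrid controls Ridgeback.
Redfern holds 65% of Arbor, so Ingrid controls Arbor.
Arbor holds 44% of Vireo, so Ingrid controls Vireo.
Ridgeback holds 35% of Kestrel, so Ingrid controls Kestrel.
No other company's threshold is met.
Ingrid controls 5 companies.

5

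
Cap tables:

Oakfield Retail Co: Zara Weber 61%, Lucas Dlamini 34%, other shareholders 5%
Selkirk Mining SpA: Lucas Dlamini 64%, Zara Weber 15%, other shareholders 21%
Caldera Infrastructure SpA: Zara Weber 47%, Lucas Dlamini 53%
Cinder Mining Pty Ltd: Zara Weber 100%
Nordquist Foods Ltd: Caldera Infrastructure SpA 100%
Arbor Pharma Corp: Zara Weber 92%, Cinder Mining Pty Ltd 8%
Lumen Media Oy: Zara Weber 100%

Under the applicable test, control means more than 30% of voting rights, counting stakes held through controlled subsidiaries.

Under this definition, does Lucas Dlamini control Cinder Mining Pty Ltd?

No

Lucas holds 34% of Oakfield, so Lucas controls Oakfield.
Lucas holds 64% of Selkirk, so Lucas controls Selkirk.
Lucas holds 53% of Caldera, so Lucas controls Caldera.
Caldera holds 100% of Nordquist, so Lucas controls Nordquist.
Neither Lucas nor any entity Lucas controls holds any voting interest in Cinder.
So Lucas does not control Cinder.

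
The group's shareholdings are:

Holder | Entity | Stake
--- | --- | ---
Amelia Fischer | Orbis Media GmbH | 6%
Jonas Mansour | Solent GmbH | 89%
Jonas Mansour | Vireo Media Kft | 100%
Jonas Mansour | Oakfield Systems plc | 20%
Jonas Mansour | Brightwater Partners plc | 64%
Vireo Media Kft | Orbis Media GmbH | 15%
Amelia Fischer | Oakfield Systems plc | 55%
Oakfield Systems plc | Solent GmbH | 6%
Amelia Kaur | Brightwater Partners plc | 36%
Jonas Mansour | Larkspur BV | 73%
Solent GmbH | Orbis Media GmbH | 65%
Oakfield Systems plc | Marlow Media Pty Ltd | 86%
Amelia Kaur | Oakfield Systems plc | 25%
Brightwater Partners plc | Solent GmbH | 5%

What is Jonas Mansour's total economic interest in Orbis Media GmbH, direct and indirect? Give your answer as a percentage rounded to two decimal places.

75.71%

Jonas reaches Orbis along 4 paths.
Via Solent: 89% × 65% = 57.85%.
Via Brightwater → Solent: 64% × 5% × 65% = 2.08%.
Via Oakfield → Solent: 20% × 6% × 65% = 0.78%.
Via Vireo: 100% × 15% = 15%.
Total: 57.85% + 2.08% + 0.78% + 15% = 75.71%.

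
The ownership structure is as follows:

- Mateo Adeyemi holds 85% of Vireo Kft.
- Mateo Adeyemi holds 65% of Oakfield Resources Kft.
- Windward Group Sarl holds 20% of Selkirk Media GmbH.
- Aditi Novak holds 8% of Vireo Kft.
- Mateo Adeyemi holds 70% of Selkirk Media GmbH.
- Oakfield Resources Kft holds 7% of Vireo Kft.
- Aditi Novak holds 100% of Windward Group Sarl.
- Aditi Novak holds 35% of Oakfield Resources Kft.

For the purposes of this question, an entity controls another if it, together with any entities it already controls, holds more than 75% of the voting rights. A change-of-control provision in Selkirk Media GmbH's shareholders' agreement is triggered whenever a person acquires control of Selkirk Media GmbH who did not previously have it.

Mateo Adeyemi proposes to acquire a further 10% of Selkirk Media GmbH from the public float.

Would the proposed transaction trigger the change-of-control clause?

Yes

The purchase changes only Mateo's holdings, so Mateo is the only person who could newly come to control Selkirk.
Mateo holds 85% of Vireo, so Mateo controls Vireo.
In Selkirk, Mateo's side holds only 70%, not > 75%.
So before the transaction, Mateo does not control Selkirk.
After the purchase, Mateo's direct stake in Selkirk rises to 70% + 10% = 80%.
Mateo holds 80% of Selkirk, so Mateo controls Selkirk.
Mateo did not control Selkirk before and does after, so the clause is triggered.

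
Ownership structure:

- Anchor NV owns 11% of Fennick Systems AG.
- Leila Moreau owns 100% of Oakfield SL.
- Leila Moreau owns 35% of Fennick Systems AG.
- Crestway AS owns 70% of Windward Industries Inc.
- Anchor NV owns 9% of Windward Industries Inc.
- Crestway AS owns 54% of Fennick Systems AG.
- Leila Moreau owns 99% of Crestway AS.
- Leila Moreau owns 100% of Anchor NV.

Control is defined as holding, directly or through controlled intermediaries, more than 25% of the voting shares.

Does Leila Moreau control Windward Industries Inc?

Leila holds 99% of Crestway, so Leila controls Crestway.
Leila holds 100% of Anchor, so Leila controls Anchor.
Crestway and Anchor together hold 70% + 9% = 79% of Windward, so Leila controls Windward.

Yes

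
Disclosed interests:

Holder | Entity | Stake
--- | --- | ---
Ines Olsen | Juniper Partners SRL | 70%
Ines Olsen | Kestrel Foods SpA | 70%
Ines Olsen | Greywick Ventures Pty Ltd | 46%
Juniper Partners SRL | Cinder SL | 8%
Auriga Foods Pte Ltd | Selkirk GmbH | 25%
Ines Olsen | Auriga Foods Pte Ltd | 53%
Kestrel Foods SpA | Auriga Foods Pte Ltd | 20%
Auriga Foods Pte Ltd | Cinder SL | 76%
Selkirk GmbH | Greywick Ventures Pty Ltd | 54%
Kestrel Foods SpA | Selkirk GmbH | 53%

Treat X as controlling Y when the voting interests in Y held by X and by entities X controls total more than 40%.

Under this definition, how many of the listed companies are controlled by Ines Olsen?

6

Ines holds 70% of Kestrel, so Ines controls Kestrel.
Kestrel and Ines together hold 20% + 53% = 73% of Auriga, so Ines controls Auriga.
Ines holds 70% of Juniper, so Ines controls Juniper.
Auriga and Juniper together hold 76% + 8% = 84% of Cinder, so Ines controls Cinder.
Auriga and Kestrel together hold 25% + 53% = 78% of Selkirk, so Ines controls Selkirk.
Selkirk and Ines together hold 54% + 46% = 100% of Greywick, so Ines controls Greywick.
Ines controls 6 companies.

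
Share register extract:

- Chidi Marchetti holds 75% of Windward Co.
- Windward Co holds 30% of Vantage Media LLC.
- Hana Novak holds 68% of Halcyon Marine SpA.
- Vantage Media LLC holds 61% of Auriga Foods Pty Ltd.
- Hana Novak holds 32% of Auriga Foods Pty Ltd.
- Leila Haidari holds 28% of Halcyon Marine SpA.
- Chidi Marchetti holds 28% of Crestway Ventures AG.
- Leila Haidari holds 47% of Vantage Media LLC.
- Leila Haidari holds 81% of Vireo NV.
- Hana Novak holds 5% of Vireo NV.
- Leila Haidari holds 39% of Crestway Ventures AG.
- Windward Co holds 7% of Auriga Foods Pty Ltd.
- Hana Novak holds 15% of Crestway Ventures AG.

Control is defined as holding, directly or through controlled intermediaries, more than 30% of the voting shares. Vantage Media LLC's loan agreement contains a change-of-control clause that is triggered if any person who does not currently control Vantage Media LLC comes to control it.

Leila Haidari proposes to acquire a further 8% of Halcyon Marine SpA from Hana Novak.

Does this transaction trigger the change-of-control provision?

No

The purchase adds only to Leila's holdings (Hana's stake shrinks), so Leila is the only person who could newly come to control Vantage.
Leila holds 47% of Vantage, so Leila controls Vantage.
So Leila already controls Vantage before the transaction.
After the purchase, Leila's direct stake in Halcyon rises to 28% + 8% = 36%, and Hana's stake falls to 60%.
Leila controlled Vantage already, so this is not a new person acquiring control; every other person's position is unchanged or reduced.
No new person acquires control, so the clause is not triggered.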